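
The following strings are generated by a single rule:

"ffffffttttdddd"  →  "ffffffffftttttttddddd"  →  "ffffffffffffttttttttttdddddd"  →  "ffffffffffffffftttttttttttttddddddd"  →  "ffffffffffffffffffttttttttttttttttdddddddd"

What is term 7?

Term n consists of 3n f's, followed by 3n-2 t's, followed by n+2 d's, where the shown terms are n = 2, 3, 4, 5, 6.
For term 7, n = 8, so the run lengths are 24, 22, 10.

ffffffffffffffffffffffffttttttttttttttttttttttdddddddddd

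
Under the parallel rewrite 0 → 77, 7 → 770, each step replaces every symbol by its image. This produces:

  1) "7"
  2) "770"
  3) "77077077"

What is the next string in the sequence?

Rewriting each symbol of 77077077: 7→770, 7→770, 0→77, 7→770, 7→770, 0→77, 7→770, 7→770, which concatenates to 770 770 77 770 770 77 770 770.

7707707777077077770770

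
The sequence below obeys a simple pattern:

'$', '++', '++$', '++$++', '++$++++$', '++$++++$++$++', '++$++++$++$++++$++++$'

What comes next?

From term 3 onward, concatenate the last term with the second-to-last: ++·$ = ++$, ++$·++ = ++$++, …
The next term joins ++$++++$++$++++$++++$ and ++$++++$++$++.

++$++++$++$++++$++++$++$++++$++$++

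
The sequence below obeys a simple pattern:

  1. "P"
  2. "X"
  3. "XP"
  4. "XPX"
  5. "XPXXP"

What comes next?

XPXXPXPX

This is a Fibonacci-style word recurrence s(k) = s(k−1)·s(k−2): e.g. X·P = XP.
The next term joins XPXXP and XPX.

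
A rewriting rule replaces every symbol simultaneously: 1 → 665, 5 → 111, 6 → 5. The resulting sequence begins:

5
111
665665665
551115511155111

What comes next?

Replace each of the 15 characters of 551115511155111 in place — 111 111 665 665 665 111 111 665 665 665 111 111 665 665 665 — and concatenate.

111111665665665111111665665665111111665665665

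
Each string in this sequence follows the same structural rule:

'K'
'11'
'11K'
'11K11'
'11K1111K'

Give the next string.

11K1111K11K11

Each term (from the third on) is the previous term followed by the one before it: term 3 = 11·K = 11K.
Continuing: 11K1111K · 11K11 gives term 6.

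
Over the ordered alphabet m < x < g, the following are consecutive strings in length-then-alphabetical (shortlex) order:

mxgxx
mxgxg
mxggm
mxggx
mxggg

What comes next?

The successor of mxggg increments the rightmost position that isn't already g and resets every position after it to m.

mgmmm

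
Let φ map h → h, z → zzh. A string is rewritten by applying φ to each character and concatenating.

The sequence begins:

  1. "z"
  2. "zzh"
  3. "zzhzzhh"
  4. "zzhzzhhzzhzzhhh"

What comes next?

zzhzzhhzzhzzhhhzzhzzhhzzhzzhhhh

φ(zzhzzhhzzhzzhhh) expands symbol-by-symbol to zzh zzh h zzh zzh h h zzh zzh h zzh zzh h h h; joining the 15 pieces gives the next term.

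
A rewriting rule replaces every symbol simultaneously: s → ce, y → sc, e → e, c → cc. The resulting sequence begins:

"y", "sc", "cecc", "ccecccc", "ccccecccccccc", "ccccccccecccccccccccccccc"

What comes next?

Applying the rule to each of the 25 symbols of ccccccccecccccccccccccccc gives the pieces cc cc cc cc cc cc cc cc e cc cc cc cc cc cc cc cc cc cc cc cc cc cc cc cc, which concatenate to the answer.

ccccccccccccccccecccccccccccccccccccccccccccccccc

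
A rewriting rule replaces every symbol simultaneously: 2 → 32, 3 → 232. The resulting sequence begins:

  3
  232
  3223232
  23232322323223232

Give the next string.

32232322323223232322323223232322323223232

φ(23232322323223232) expands symbol-by-symbol to 32 232 32 232 32 232 32 32 232 32 232 32 32 232 32 232 32; joining the 17 pieces gives the next term.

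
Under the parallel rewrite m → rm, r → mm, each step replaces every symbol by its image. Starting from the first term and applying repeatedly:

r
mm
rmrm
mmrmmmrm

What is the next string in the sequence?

Apply φ to mmrmmmrm symbol by symbol: m→rm, m→rm, r→mm, m→rm, m→rm, m→rm, r→mm, m→rm; joined: rm rm mm rm rm rm mm rm.

rmrmmmrmrmrmmmrm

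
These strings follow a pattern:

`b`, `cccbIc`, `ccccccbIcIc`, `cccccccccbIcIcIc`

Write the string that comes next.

ccccccccccccbIcIcIcIc

Every step adds ccc to the front and Ic to the end of the previous string.
So the next term is ccc·cccccccccbIcIcIc·Ic.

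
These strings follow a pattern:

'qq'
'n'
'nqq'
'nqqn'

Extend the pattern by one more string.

nqqnnqq

From term 3 onward, concatenate the last term with the second-to-last: n·qq = nqq, nqq·n = nqqn, …
The next term joins nqqn and nqq.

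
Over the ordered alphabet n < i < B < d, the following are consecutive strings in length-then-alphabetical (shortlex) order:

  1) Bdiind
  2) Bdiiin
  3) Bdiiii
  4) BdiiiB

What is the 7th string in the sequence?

BdiiBi

Continuing the enumeration 3 steps past BdiiiB: BdiiiB → Bdiiid → BdiiBn → (answer).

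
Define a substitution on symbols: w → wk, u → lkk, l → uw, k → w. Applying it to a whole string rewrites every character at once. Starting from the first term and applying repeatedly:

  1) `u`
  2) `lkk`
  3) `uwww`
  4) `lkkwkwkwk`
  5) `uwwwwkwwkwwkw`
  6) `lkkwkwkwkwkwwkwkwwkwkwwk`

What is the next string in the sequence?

Rewriting the 24 symbols of lkkwkwkwkwkwwkwkwwkwkwwk one by one yields uw w w wk w wk w wk w wk w wk wk w wk w wk wk w wk w wk wk w; concatenated:

uwwwwkwwkwwkwwkwwkwkwwkwwkwkwwkwwkwkw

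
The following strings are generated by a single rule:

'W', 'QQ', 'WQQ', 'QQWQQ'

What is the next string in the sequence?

Each term (from the third on) is the two preceding terms concatenated in order: term 3 = W·QQ = WQQ.
So term 5 is WQQ·QQWQQ.

WQQQQWQQ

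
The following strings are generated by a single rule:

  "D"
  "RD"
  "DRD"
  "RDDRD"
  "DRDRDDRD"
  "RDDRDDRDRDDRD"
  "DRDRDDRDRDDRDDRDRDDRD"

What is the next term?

RDDRDDRDRDDRDDRDRDDRDRDDRDDRDRDDRD

This is a Fibonacci-style word recurrence s(k) = s(k−2)·s(k−1): e.g. D·RD = DRD.
So term 8 is RDDRDDRDRDDRD·DRDRDDRDRDDRDDRDRDDRD.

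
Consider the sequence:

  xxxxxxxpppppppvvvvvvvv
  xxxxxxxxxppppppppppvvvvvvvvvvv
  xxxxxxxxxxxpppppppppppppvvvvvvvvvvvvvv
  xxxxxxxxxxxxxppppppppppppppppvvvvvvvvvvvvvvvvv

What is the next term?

xxxxxxxxxxxxxxxpppppppppppppppppppvvvvvvvvvvvvvvvvvvvv

Each string has the form x^{2n+3} p^{3n+1} v^{3n+2}, where the shown terms are n = 2, 3, 4, 5.
Setting n = 6 gives 15, 19, 20 characters in each block.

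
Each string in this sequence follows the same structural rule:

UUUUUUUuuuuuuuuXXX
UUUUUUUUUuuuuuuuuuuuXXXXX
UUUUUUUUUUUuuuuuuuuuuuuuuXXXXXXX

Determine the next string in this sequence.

UUUUUUUUUUUUUuuuuuuuuuuuuuuuuuXXXXXXXXX

Term n consists of 2n+3 U's, followed by 3n+2 u's, followed by 2n-1 X's, where the shown terms are n = 2, 3, 4.
At n = 5 the blocks have lengths 13, 17, 9.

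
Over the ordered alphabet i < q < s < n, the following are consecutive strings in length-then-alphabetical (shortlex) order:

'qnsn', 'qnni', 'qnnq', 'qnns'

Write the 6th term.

Continuing the enumeration 2 steps past qnns: qnns → qnnn → (answer).

siii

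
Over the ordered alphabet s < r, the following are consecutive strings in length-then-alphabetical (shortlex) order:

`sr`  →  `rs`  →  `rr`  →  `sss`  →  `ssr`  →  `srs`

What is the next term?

srr

The successor of srs increments the rightmost position that isn't already r and resets every position after it to s.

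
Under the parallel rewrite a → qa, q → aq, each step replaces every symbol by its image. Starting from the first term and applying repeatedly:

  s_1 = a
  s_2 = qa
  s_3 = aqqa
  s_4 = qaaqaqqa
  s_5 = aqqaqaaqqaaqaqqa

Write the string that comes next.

Rewriting the 16 symbols of aqqaqaaqqaaqaqqa one by one yields qa aq aq qa aq qa qa aq aq qa qa aq qa aq aq qa; concatenated:

qaaqaqqaaqqaqaaqaqqaqaaqqaaqaqqa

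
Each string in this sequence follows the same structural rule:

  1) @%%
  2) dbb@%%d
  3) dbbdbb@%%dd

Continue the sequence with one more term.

Every step adds dbb to the front and d to the end of the previous string.
So the next term is dbb·dbbdbb@%%dd·d.

dbbdbbdbb@%%ddd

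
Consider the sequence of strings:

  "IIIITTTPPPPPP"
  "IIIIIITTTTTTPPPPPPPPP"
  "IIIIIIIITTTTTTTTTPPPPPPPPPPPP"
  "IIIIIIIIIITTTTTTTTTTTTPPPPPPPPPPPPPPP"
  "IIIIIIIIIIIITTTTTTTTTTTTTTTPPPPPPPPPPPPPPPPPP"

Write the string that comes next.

IIIIIIIIIIIIIITTTTTTTTTTTTTTTTTTPPPPPPPPPPPPPPPPPPPPP

Each string has the form I^{2n+2} T^{3n} P^{3n+3} (n = 1, 2, …).
Setting n = 6 gives 14, 18, 21 characters in each block.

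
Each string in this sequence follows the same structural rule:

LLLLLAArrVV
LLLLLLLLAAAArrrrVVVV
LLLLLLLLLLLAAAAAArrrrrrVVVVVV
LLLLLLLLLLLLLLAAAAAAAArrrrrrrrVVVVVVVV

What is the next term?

The n-th term is 3n+2 L's then 2n A's then 2n r's then 2n V's (n = 1, 2, …).
Setting n = 5 gives 17, 10, 10, 10 characters in each block.

LLLLLLLLLLLLLLLLLAAAAAAAAAArrrrrrrrrrVVVVVVVVVV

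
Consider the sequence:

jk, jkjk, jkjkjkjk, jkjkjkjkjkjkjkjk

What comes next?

Each string is two copies of the previous one concatenated.
Doubling jkjkjkjkjkjkjkjk:

jkjkjkjkjkjkjkjkjkjkjkjkjkjkjkjk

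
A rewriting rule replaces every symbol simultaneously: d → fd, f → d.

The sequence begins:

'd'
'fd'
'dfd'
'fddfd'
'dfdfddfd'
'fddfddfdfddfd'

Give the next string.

φ(fddfddfdfddfd) expands symbol-by-symbol to d fd fd d fd fd d fd d fd fd d fd; joining the 13 pieces gives the next term.

dfdfddfdfddfddfdfddfd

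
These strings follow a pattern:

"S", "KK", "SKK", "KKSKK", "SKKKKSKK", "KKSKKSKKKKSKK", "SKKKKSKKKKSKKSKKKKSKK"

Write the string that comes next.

KKSKKSKKKKSKKSKKKKSKKKKSKKSKKKKSKK

From term 3 onward, concatenate the second-to-last term with the last: S·KK = SKK, KK·SKK = KKSKK, …
The next term joins KKSKKSKKKKSKK and SKKKKSKKKKSKKSKKKKSKK.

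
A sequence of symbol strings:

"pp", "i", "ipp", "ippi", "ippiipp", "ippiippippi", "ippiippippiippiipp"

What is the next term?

Each term (from the third on) is the previous term followed by the one before it: term 3 = i·pp = ipp.
Continuing: ippiippippiippiipp · ippiippippi gives term 8.

ippiippippiippiippippiippippi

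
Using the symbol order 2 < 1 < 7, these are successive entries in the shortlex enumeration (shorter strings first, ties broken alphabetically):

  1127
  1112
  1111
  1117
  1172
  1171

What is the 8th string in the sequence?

Stepping forward 2 times from 1171: 1171 → 1177, then the target.

1722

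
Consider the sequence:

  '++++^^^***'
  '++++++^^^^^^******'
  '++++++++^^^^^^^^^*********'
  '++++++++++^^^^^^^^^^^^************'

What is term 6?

The n-th term is 2n+2 +'s then 3n ^'s then 3n *'s (n = 1, 2, …).
At n = 6 the blocks have lengths 14, 18, 18.

++++++++++++++^^^^^^^^^^^^^^^^^^******************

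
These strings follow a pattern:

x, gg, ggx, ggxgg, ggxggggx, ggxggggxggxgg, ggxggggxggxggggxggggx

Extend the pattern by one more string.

From term 3 onward, concatenate the last term with the second-to-last: gg·x = ggx, ggx·gg = ggxgg, …
The next term joins ggxggggxggxggggxggggx and ggxggggxggxgg.

ggxggggxggxggggxggggxggxggggxggxgg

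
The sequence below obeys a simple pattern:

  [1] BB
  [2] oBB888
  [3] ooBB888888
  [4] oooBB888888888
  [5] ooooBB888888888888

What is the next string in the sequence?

Every step adds o to the front and 888 to the end of the previous string.
Applying this once more to ooooBB888888888888:

oooooBB888888888888888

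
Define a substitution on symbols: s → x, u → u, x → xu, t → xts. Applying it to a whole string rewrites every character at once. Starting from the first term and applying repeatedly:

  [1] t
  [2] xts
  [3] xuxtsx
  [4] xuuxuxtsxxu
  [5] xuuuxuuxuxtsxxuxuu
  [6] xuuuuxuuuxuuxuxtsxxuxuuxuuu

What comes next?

φ(xuuuuxuuuxuuxuxtsxxuxuuxuuu) expands symbol-by-symbol to xu u u u u xu u u u xu u u xu u xu xts x xu xu u xu u u xu u u u; joining the 27 pieces gives the next term.

xuuuuuxuuuuxuuuxuuxuxtsxxuxuuxuuuxuuuu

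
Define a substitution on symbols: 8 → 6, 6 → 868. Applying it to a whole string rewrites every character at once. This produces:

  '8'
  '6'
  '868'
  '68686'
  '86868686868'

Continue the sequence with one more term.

686868686868686868686

Expanding 86868686868: 8→6, 6→868, 8→6, 6→868, 8→6, 6→868, 8→6, 6→868, 8→6, 6→868, 8→6. Concatenated: 6 868 6 868 6 868 6 868 6 868 6.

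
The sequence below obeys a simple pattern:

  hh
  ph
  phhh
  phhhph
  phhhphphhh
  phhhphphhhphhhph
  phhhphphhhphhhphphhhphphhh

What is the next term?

phhhphphhhphhhphphhhphphhhphhhphphhhphhhph

From term 3 onward, concatenate the last term with the second-to-last: ph·hh = phhh, phhh·ph = phhhph, …
Continuing: phhhphphhhphhhphphhhphphhh · phhhphphhhphhhph gives term 8.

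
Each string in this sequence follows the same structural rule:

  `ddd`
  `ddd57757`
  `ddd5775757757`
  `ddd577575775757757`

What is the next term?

The strings grow by a fixed suffix 57757 each time.
One more step from ddd577575775757757 gives the answer.

ddd57757577575775757757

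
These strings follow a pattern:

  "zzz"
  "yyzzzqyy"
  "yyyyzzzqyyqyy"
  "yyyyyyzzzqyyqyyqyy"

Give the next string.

yyyyyyyyzzzqyyqyyqyyqyy

Every step adds yy to the front and qyy to the end of the previous string.
One more step from yyyyyyzzzqyyqyyqyy gives the answer.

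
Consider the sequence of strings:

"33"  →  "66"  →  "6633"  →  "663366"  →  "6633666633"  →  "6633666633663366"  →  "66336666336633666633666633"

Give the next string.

From term 3 onward, concatenate the last term with the second-to-last: 66·33 = 6633, 6633·66 = 663366, …
Continuing: 66336666336633666633666633 · 6633666633663366 gives term 8.

663366663366336666336666336633666633663366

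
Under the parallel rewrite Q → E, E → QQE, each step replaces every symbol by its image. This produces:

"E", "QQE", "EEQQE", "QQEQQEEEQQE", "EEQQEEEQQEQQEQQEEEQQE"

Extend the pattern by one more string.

Rewriting the 21 symbols of EEQQEEEQQEQQEQQEEEQQE one by one yields QQE QQE E E QQE QQE QQE E E QQE E E QQE E E QQE QQE QQE E E QQE; concatenated:

QQEQQEEEQQEQQEQQEEEQQEEEQQEEEQQEQQEQQEEEQQE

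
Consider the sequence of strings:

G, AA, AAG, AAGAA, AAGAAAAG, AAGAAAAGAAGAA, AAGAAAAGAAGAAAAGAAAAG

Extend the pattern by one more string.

AAGAAAAGAAGAAAAGAAAAGAAGAAAAGAAGAA

Each term (from the third on) is the previous term followed by the one before it: term 3 = AA·G = AAG.
Continuing: AAGAAAAGAAGAAAAGAAAAG · AAGAAAAGAAGAA gives term 8.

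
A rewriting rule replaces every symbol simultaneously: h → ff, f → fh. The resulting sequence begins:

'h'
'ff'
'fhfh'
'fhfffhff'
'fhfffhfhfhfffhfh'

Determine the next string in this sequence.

Applying the rule to each of the 16 symbols of fhfffhfhfhfffhfh gives the pieces fh ff fh fh fh ff fh ff fh ff fh fh fh ff fh ff, which concatenate to the answer.

fhfffhfhfhfffhfffhfffhfhfhfffhff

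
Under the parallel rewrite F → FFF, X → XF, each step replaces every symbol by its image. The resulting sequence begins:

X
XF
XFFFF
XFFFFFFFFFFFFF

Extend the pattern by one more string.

XFFFFFFFFFFFFFFFFFFFFFFFFFFFFFFFFFFFFFFFF

Applying the rule to each of the 14 symbols of XFFFFFFFFFFFFF gives the pieces XF FFF FFF FFF FFF FFF FFF FFF FFF FFF FFF FFF FFF FFF, which concatenate to the answer.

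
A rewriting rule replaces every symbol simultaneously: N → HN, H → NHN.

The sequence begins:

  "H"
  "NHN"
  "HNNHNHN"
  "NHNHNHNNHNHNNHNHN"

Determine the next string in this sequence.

HNNHNHNNHNHNNHNHNHNNHNHNNHNHNHNNHNHNNHNHN

Replace each of the 17 characters of NHNHNHNNHNHNNHNHN in place — HN NHN HN NHN HN NHN HN HN NHN HN NHN HN HN NHN HN NHN HN — and concatenate.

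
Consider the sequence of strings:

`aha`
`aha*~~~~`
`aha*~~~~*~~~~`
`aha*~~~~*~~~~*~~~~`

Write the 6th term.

Every step adds *~~~~ to the end: s(k+1) = s(k)·*~~~~.
From aha*~~~~*~~~~*~~~~, 2 further steps: aha*~~~~*~~~~*~~~~ → aha*~~~~*~~~~*~~~~*~~~~ → (answer).

aha*~~~~*~~~~*~~~~*~~~~*~~~~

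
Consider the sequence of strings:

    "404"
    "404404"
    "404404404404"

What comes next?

Every step duplicates the string.
Doubling 404404404404:

404404404404404404404404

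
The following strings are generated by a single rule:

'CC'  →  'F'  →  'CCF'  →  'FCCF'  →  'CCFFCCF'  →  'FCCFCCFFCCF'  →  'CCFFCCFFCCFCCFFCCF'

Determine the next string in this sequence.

This is a Fibonacci-style word recurrence s(k) = s(k−2)·s(k−1): e.g. CC·F = CCF.
Continuing: FCCFCCFFCCF · CCFFCCFFCCFCCFFCCF gives term 8.

FCCFCCFFCCFCCFFCCFFCCFCCFFCCF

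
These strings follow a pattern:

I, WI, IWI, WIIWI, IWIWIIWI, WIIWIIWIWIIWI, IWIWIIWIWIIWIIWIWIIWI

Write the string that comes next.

WIIWIIWIWIIWIIWIWIIWIWIIWIIWIWIIWI

Each term (from the third on) is the two preceding terms concatenated in order: term 3 = I·WI = IWI.
Continuing: WIIWIIWIWIIWI · IWIWIIWIWIIWIIWIWIIWI gives term 8.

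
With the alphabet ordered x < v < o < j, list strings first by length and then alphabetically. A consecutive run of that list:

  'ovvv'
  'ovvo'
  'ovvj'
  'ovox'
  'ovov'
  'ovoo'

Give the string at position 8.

Stepping forward 2 times from ovoo: ovoo → ovoj, then the target.

ovjx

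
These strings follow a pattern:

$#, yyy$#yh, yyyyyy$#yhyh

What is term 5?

yyyyyyyyyyyy$#yhyhyhyh

Every step adds yyy to the front and yh to the end of the previous string.
From yyyyyy$#yhyh, 2 further steps: yyyyyy$#yhyh → yyyyyyyyy$#yhyhyh → (answer).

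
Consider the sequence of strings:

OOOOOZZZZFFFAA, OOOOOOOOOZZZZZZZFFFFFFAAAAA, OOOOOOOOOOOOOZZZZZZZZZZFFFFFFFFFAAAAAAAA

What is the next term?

OOOOOOOOOOOOOOOOOZZZZZZZZZZZZZFFFFFFFFFFFFAAAAAAAAAAA

Reading off run lengths: O runs 5, 9, 13; Z runs 4, 7, 10; F runs 3, 6, 9; A runs 2, 5, 8 — each is linear in n (n = 1, 2, …).
Setting n = 4 gives 17, 13, 12, 11 characters in each block.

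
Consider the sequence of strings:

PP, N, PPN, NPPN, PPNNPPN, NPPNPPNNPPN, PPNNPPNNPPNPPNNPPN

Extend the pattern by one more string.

This is a Fibonacci-style word recurrence s(k) = s(k−2)·s(k−1): e.g. PP·N = PPN.
So term 8 is NPPNPPNNPPN·PPNNPPNNPPNPPNNPPN.

NPPNPPNNPPNPPNNPPNNPPNPPNNPPN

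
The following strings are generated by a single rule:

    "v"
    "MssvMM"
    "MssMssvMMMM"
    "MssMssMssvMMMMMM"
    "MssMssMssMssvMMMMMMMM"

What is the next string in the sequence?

s(k+1) = Mss·s(k)·MM, so each term gains Mss as a prefix and MM as a suffix.
Applying this once more to MssMssMssMssvMMMMMMMM:

MssMssMssMssMssvMMMMMMMMMM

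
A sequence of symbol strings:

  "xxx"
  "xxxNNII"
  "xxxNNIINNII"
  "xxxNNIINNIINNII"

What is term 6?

xxxNNIINNIINNIINNIINNII

Each term is the previous one with NNII appended.
From xxxNNIINNIINNII, 2 further steps: xxxNNIINNIINNII → xxxNNIINNIINNIINNII → (answer).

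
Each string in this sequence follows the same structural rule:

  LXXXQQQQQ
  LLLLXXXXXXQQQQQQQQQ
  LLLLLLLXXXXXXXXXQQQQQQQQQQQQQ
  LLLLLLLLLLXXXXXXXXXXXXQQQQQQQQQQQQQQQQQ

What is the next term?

Reading off run lengths: L runs 1, 4, 7, 10; X runs 3, 6, 9, 12; Q runs 5, 9, 13, 17 — each is linear in n (n = 1, 2, …).
At n = 5 the blocks have lengths 13, 15, 21.

LLLLLLLLLLLLLXXXXXXXXXXXXXXXQQQQQQQQQQQQQQQQQQQQQ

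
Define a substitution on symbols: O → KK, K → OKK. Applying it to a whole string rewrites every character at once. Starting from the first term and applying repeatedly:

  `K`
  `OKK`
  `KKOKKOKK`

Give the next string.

Expanding KKOKKOKK: K→OKK, K→OKK, O→KK, K→OKK, K→OKK, O→KK, K→OKK, K→OKK. Concatenated: OKK OKK KK OKK OKK KK OKK OKK.

OKKOKKKKOKKOKKKKOKKOKK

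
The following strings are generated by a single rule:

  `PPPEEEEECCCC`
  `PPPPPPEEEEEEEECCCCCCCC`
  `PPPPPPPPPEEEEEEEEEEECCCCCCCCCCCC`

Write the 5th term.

Term n consists of 3n P's, followed by 3n+2 E's, followed by 4n C's (n = 1, 2, …).
Setting n = 5 gives 15, 17, 20 characters in each block.

PPPPPPPPPPPPPPPEEEEEEEEEEEEEEEEECCCCCCCCCCCCCCCCCCCC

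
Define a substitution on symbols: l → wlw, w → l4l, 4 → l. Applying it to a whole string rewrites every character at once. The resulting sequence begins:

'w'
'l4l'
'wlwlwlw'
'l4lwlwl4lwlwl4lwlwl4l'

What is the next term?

wlwlwlwl4lwlwl4lwlwlwlwl4lwlwl4lwlwlwlwl4lwlwl4lwlwlwlw

Applying the rule to each of the 21 symbols of l4lwlwl4lwlwl4lwlwl4l gives the pieces wlw l wlw l4l wlw l4l wlw l wlw l4l wlw l4l wlw l wlw l4l wlw l4l wlw l wlw, which concatenate to the answer.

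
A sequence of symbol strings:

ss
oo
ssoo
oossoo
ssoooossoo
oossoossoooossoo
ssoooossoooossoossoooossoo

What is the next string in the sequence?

From term 3 onward, concatenate the second-to-last term with the last: ss·oo = ssoo, oo·ssoo = oossoo, …
So term 8 is oossoossoooossoo·ssoooossoooossoossoooossoo.

oossoossoooossoossoooossoooossoossoooossoo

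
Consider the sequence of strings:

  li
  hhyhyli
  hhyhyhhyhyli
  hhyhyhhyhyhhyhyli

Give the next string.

The strings grow by a fixed prefix hhyhy each time.
Applying this once more to hhyhyhhyhyhhyhyli:

hhyhyhhyhyhhyhyhhyhyli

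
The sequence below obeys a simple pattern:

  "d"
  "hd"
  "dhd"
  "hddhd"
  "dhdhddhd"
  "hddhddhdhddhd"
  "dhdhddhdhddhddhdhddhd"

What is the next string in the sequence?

hddhddhdhddhddhdhddhdhddhddhdhddhd

Each term (from the third on) is the two preceding terms concatenated in order: term 3 = d·hd = dhd.
Continuing: hddhddhdhddhd · dhdhddhdhddhddhdhddhd gives term 8.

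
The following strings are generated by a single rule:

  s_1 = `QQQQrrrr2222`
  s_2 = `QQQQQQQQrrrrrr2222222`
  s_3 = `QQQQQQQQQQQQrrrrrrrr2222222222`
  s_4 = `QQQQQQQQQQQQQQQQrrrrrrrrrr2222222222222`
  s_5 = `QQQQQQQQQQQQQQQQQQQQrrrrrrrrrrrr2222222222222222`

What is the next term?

QQQQQQQQQQQQQQQQQQQQQQQQrrrrrrrrrrrrrr2222222222222222222

Each string has the form Q^{4n} r^{2n+2} 2^{3n+1} (n = 1, 2, …).
At n = 6 the blocks have lengths 24, 14, 19.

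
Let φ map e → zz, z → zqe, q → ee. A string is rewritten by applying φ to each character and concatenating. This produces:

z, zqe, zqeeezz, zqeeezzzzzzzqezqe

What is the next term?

zqeeezzzzzzzqezqezqezqezqezqezqeeezzzqeeezz

Applying the rule to each of the 17 symbols of zqeeezzzzzzzqezqe gives the pieces zqe ee zz zz zz zqe zqe zqe zqe zqe zqe zqe ee zz zqe ee zz, which concatenate to the answer.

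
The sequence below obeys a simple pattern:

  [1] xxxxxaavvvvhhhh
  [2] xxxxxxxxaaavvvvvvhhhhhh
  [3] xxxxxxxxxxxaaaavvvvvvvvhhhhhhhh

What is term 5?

xxxxxxxxxxxxxxxxxaaaaaavvvvvvvvvvvvhhhhhhhhhhhh

Term n consists of 3n-1 x's, followed by n a's, followed by 2n v's, followed by 2n h's, where the shown terms are n = 2, 3, 4.
Setting n = 6 gives 17, 6, 12, 12 characters in each block.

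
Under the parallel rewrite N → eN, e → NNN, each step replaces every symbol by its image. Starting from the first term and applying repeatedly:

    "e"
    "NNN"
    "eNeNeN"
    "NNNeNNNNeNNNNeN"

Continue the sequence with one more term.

eNeNeNNNNeNeNeNeNNNNeNeNeNeNNNNeN

Applying the rule to each of the 15 symbols of NNNeNNNNeNNNNeN gives the pieces eN eN eN NNN eN eN eN eN NNN eN eN eN eN NNN eN, which concatenate to the answer.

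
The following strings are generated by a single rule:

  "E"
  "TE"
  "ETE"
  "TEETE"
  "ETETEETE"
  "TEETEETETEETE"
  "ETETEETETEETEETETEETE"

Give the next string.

From term 3 onward, concatenate the second-to-last term with the last: E·TE = ETE, TE·ETE = TEETE, …
Continuing: TEETEETETEETE · ETETEETETEETEETETEETE gives term 8.

TEETEETETEETEETETEETETEETEETETEETE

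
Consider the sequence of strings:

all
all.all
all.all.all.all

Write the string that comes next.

Every step duplicates the string with '.' between the halves.
So the next term is two copies of all.all.all.all with '.' between the halves.

all.all.all.all.all.all.all.all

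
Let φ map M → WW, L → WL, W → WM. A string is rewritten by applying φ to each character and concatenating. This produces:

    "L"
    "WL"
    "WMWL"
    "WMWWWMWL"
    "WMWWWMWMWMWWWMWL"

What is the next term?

Replace each of the 16 characters of WMWWWMWMWMWWWMWL in place — WM WW WM WM WM WW WM WW WM WW WM WM WM WW WM WL — and concatenate.

WMWWWMWMWMWWWMWWWMWWWMWMWMWWWMWL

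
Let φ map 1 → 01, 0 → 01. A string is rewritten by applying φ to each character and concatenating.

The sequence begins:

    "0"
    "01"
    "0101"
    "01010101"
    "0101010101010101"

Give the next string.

Rewriting the 16 symbols of 0101010101010101 one by one yields 01 01 01 01 01 01 01 01 01 01 01 01 01 01 01 01; concatenated:

01010101010101010101010101010101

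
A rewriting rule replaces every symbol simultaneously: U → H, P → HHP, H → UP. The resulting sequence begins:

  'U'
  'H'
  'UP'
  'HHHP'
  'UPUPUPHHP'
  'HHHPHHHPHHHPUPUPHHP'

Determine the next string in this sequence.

UPUPUPHHPUPUPUPHHPUPUPUPHHPHHHPHHHPUPUPHHP

φ(HHHPHHHPHHHPUPUPHHP) expands symbol-by-symbol to UP UP UP HHP UP UP UP HHP UP UP UP HHP H HHP H HHP UP UP HHP; joining the 19 pieces gives the next term.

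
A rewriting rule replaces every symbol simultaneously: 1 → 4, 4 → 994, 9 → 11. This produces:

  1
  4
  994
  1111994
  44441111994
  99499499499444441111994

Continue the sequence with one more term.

111199411119941111994111199499499499499444441111994

φ(99499499499444441111994) expands symbol-by-symbol to 11 11 994 11 11 994 11 11 994 11 11 994 994 994 994 994 4 4 4 4 11 11 994; joining the 23 pieces gives the next term.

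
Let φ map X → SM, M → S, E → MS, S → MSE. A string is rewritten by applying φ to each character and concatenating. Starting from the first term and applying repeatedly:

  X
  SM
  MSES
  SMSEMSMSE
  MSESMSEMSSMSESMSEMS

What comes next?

Rewriting the 19 symbols of MSESMSEMSSMSESMSEMS one by one yields S MSE MS MSE S MSE MS S MSE MSE S MSE MS MSE S MSE MS S MSE; concatenated:

SMSEMSMSESMSEMSSMSEMSESMSEMSMSESMSEMSSMSE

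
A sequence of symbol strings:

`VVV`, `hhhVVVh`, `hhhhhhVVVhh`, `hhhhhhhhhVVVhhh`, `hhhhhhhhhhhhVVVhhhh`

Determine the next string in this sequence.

hhhhhhhhhhhhhhhVVVhhhhh

Each term wraps the previous one in hhh on the left and h on the right.
One more step from hhhhhhhhhhhhVVVhhhh gives the answer.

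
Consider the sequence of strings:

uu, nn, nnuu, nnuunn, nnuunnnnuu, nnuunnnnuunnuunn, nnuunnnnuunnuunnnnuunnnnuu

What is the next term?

nnuunnnnuunnuunnnnuunnnnuunnuunnnnuunnuunn

This is a Fibonacci-style word recurrence s(k) = s(k−1)·s(k−2): e.g. nn·uu = nnuu.
The next term joins nnuunnnnuunnuunnnnuunnnnuu and nnuunnnnuunnuunn.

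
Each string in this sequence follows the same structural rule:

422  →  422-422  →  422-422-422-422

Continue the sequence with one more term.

Each string is two copies of the previous one joined by '-'.
So the next term is two copies of 422-422-422-422 with '-' between the halves.

422-422-422-422-422-422-422-422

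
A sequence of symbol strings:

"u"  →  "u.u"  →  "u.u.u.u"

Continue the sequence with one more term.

u.u.u.u.u.u.u.u

Every step duplicates the string with '.' between the halves.
So the next term is two copies of u.u.u.u with '.' between the halves.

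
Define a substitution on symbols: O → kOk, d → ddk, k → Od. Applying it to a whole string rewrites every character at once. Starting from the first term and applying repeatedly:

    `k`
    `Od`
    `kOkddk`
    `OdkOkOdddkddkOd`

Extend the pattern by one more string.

Replace each of the 15 characters of OdkOkOdddkddkOd in place — kOk ddk Od kOk Od kOk ddk ddk ddk Od ddk ddk Od kOk ddk — and concatenate.

kOkddkOdkOkOdkOkddkddkddkOdddkddkOdkOkddk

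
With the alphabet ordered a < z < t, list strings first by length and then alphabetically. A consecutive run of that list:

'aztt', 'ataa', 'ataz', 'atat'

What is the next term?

atza

Find the rightmost character of atat below t, bump it to the next letter, and reset everything to its right to a.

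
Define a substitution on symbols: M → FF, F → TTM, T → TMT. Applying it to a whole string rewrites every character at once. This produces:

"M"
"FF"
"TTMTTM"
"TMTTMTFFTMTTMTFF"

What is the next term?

TMTFFTMTTMTFFTMTTTMTTMTMTFFTMTTMTFFTMTTTMTTM

Replace each of the 16 characters of TMTTMTFFTMTTMTFF in place — TMT FF TMT TMT FF TMT TTM TTM TMT FF TMT TMT FF TMT TTM TTM — and concatenate.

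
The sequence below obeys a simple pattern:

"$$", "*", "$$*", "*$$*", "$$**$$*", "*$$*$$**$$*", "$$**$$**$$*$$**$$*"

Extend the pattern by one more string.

*$$*$$**$$*$$**$$**$$*$$**$$*

From term 3 onward, concatenate the second-to-last term with the last: $$·* = $$*, *·$$* = *$$*, …
Continuing: *$$*$$**$$* · $$**$$**$$*$$**$$* gives term 8.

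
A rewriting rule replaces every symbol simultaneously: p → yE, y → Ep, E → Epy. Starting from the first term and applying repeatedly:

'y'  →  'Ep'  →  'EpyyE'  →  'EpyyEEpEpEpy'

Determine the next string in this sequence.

EpyyEEpEpEpyEpyyEEpyyEEpyyEEp

Apply φ to EpyyEEpEpEpy symbol by symbol: E→Epy, p→yE, y→Ep, y→Ep, E→Epy, E→Epy, p→yE, E→Epy, p→yE, E→Epy, p→yE, y→Ep; joined: Epy yE Ep Ep Epy Epy yE Epy yE Epy yE Ep.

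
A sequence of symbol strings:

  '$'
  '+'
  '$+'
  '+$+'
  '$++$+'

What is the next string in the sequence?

+$+$++$+

This is a Fibonacci-style word recurrence s(k) = s(k−2)·s(k−1): e.g. $·+ = $+.
Continuing: +$+ · $++$+ gives term 6.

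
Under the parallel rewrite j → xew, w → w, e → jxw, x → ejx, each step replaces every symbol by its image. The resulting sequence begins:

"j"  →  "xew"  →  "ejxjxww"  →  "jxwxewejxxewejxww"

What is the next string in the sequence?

xewejxwejxjxwwjxwxewejxejxjxwwjxwxewejxww

Replace each of the 17 characters of jxwxewejxxewejxww in place — xew ejx w ejx jxw w jxw xew ejx ejx jxw w jxw xew ejx w w — and concatenate.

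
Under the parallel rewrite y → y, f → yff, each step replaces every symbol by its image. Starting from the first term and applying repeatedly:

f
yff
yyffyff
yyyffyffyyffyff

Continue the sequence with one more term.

yyyyffyffyyffyffyyyffyffyyffyff

φ(yyyffyffyyffyff) expands symbol-by-symbol to y y y yff yff y yff yff y y yff yff y yff yff; joining the 15 pieces gives the next term.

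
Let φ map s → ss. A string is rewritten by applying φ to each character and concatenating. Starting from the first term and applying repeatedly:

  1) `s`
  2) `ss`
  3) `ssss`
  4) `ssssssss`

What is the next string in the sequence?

Rewriting each symbol of ssssssss: s→ss, s→ss, s→ss, s→ss, s→ss, s→ss, s→ss, s→ss, which concatenates to ss ss ss ss ss ss ss ss.

ssssssssssssssss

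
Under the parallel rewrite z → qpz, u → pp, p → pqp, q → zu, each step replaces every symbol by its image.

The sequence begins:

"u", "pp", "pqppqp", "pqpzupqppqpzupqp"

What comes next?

Rewriting the 16 symbols of pqpzupqppqpzupqp one by one yields pqp zu pqp qpz pp pqp zu pqp pqp zu pqp qpz pp pqp zu pqp; concatenated:

pqpzupqpqpzpppqpzupqppqpzupqpqpzpppqpzupqp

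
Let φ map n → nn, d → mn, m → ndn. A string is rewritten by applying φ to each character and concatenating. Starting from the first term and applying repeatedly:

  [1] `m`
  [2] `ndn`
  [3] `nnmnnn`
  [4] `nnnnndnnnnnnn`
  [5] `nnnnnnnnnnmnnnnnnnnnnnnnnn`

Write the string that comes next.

nnnnnnnnnnnnnnnnnnnnndnnnnnnnnnnnnnnnnnnnnnnnnnnnnnnn

Replace each of the 26 characters of nnnnnnnnnnmnnnnnnnnnnnnnnn in place — nn nn nn nn nn nn nn nn nn nn ndn nn nn nn nn nn nn nn nn nn nn nn nn nn nn nn — and concatenate.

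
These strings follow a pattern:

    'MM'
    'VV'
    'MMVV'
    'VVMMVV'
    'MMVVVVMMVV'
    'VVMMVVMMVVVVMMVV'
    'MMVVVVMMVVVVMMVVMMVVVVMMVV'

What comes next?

VVMMVVMMVVVVMMVVMMVVVVMMVVVVMMVVMMVVVVMMVV

From term 3 onward, concatenate the second-to-last term with the last: MM·VV = MMVV, VV·MMVV = VVMMVV, …
So term 8 is VVMMVVMMVVVVMMVV·MMVVVVMMVVVVMMVVMMVVVVMMVV.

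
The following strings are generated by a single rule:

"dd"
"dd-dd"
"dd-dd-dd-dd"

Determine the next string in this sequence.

Every step duplicates the string with '-' between the halves.
Doubling dd-dd-dd-dd with '-' between the halves:

dd-dd-dd-dd-dd-dd-dd-dd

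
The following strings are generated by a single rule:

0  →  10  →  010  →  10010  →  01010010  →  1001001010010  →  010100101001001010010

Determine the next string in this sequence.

This is a Fibonacci-style word recurrence s(k) = s(k−2)·s(k−1): e.g. 0·10 = 010.
Continuing: 1001001010010 · 010100101001001010010 gives term 8.

1001001010010010100101001001010010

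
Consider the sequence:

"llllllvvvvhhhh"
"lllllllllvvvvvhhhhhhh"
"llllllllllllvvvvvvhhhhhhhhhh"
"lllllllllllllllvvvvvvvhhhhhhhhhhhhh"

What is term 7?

Reading off run lengths: l runs 6, 9, 12, 15; v runs 4, 5, 6, 7; h runs 4, 7, 10, 13 — each is linear in n (n = 1, 2, …).
Setting n = 7 gives 24, 10, 22 characters in each block.

llllllllllllllllllllllllvvvvvvvvvvhhhhhhhhhhhhhhhhhhhhhh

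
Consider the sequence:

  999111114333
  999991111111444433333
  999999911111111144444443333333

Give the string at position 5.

Reading off run lengths: 9 runs 3, 5, 7; 1 runs 5, 7, 9; 4 runs 1, 4, 7; 3 runs 3, 5, 7 — each is linear in n (n = 1, 2, …).
For term 5, n = 5, so the run lengths are 11, 13, 13, 11.

999999999991111111111111444444444444433333333333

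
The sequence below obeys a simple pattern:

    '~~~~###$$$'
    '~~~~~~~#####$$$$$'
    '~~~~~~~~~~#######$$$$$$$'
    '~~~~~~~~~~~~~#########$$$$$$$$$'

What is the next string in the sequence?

The n-th term is 3n-2 ~'s then 2n-1 #'s then 2n-1 $'s, where the shown terms are n = 2, 3, 4, 5.
At n = 6 the blocks have lengths 16, 11, 11.

~~~~~~~~~~~~~~~~###########$$$$$$$$$$$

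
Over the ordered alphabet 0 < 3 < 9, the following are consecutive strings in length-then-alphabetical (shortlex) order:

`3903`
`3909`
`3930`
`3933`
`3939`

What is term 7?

Stepping forward 2 times from 3939: 3939 → 3990, then the target.

3993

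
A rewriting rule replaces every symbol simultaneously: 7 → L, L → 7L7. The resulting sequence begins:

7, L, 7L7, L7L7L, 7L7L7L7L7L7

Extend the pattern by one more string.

Expanding 7L7L7L7L7L7: 7→L, L→7L7, 7→L, L→7L7, 7→L, L→7L7, 7→L, L→7L7, 7→L, L→7L7, 7→L. Concatenated: L 7L7 L 7L7 L 7L7 L 7L7 L 7L7 L.

L7L7L7L7L7L7L7L7L7L7L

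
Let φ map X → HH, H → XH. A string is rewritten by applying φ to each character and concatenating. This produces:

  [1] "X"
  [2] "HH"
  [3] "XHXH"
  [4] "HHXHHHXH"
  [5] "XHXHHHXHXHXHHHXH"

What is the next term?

Rewriting the 16 symbols of XHXHHHXHXHXHHHXH one by one yields HH XH HH XH XH XH HH XH HH XH HH XH XH XH HH XH; concatenated:

HHXHHHXHXHXHHHXHHHXHHHXHXHXHHHXH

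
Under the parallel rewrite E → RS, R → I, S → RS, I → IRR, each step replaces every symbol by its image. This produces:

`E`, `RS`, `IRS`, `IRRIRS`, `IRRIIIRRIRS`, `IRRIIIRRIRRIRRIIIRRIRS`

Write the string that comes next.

Applying the rule to each of the 22 symbols of IRRIIIRRIRRIRRIIIRRIRS gives the pieces IRR I I IRR IRR IRR I I IRR I I IRR I I IRR IRR IRR I I IRR I RS, which concatenate to the answer.

IRRIIIRRIRRIRRIIIRRIIIRRIIIRRIRRIRRIIIRRIRS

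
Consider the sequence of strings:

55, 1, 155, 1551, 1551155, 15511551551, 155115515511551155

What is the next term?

Each term (from the third on) is the previous term followed by the one before it: term 3 = 1·55 = 155.
The next term joins 155115515511551155 and 15511551551.

15511551551155115515511551551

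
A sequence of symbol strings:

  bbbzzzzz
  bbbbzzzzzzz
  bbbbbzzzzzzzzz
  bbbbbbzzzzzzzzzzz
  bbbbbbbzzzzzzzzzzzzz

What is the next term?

The n-th term is n+1 b's then 2n+1 z's, where the shown terms are n = 2, 3, 4, 5, 6.
At n = 7 the blocks have lengths 8, 15.

bbbbbbbbzzzzzzzzzzzzzzz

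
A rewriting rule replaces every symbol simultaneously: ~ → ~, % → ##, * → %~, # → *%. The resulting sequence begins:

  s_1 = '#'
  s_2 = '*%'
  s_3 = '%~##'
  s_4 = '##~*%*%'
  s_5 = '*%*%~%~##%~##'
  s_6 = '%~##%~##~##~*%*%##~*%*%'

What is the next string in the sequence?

##~*%*%##~*%*%~*%*%~%~##%~##*%*%~%~##%~##

Applying the rule to each of the 23 symbols of %~##%~##~##~*%*%##~*%*% gives the pieces ## ~ *% *% ## ~ *% *% ~ *% *% ~ %~ ## %~ ## *% *% ~ %~ ## %~ ##, which concatenate to the answer.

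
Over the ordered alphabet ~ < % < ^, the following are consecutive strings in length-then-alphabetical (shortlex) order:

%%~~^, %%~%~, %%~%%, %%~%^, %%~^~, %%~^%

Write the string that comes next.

The successor of %%~^% increments the rightmost position that isn't already ^ and resets every position after it to ~.

%%~^^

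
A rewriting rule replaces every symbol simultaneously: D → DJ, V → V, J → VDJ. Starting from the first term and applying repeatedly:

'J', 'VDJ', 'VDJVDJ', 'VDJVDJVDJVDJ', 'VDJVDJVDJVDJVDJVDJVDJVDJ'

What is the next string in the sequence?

φ(VDJVDJVDJVDJVDJVDJVDJVDJ) expands symbol-by-symbol to V DJ VDJ V DJ VDJ V DJ VDJ V DJ VDJ V DJ VDJ V DJ VDJ V DJ VDJ V DJ VDJ; joining the 24 pieces gives the next term.

VDJVDJVDJVDJVDJVDJVDJVDJVDJVDJVDJVDJVDJVDJVDJVDJ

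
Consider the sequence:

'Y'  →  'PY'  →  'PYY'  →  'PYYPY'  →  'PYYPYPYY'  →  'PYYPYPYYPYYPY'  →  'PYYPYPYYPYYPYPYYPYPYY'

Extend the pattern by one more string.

This is a Fibonacci-style word recurrence s(k) = s(k−1)·s(k−2): e.g. PY·Y = PYY.
Continuing: PYYPYPYYPYYPYPYYPYPYY · PYYPYPYYPYYPY gives term 8.

PYYPYPYYPYYPYPYYPYPYYPYYPYPYYPYYPY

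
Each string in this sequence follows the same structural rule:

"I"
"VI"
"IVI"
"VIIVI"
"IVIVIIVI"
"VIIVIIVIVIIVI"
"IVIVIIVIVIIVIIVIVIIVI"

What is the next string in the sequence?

VIIVIIVIVIIVIIVIVIIVIVIIVIIVIVIIVI

From term 3 onward, concatenate the second-to-last term with the last: I·VI = IVI, VI·IVI = VIIVI, …
Continuing: VIIVIIVIVIIVI · IVIVIIVIVIIVIIVIVIIVI gives term 8.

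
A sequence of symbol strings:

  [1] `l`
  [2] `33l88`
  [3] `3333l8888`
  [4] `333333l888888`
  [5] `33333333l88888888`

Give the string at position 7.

333333333333l888888888888

Every step adds 33 to the front and 88 to the end of the previous string.
From 33333333l88888888, 2 further steps: 33333333l88888888 → 3333333333l8888888888 → (answer).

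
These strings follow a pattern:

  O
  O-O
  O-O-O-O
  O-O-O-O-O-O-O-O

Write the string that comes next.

O-O-O-O-O-O-O-O-O-O-O-O-O-O-O-O

s(k+1) = s(k)·-·s(k) — each term doubles the last with '-' between the halves.
One more doubling of O-O-O-O-O-O-O-O gives the answer.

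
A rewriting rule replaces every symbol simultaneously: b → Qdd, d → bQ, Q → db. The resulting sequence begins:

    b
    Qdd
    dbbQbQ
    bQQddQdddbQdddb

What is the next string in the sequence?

Rewriting the 15 symbols of bQQddQdddbQdddb one by one yields Qdd db db bQ bQ db bQ bQ bQ Qdd db bQ bQ bQ Qdd; concatenated:

QdddbdbbQbQdbbQbQbQQdddbbQbQbQQdd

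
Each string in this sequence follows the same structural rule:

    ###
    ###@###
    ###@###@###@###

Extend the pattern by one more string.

Each string is two copies of the previous one joined by '@'.
So the next term is two copies of ###@###@###@### with '@' between the halves.

###@###@###@###@###@###@###@###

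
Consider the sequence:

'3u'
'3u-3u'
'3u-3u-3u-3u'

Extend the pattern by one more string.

s(k+1) = s(k)·-·s(k) — each term doubles the last with '-' between the halves.
One more doubling of 3u-3u-3u-3u gives the answer.

3u-3u-3u-3u-3u-3u-3u-3u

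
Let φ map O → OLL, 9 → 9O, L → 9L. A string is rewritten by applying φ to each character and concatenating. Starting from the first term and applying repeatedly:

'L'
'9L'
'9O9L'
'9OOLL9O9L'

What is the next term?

Apply φ to 9OOLL9O9L symbol by symbol: 9→9O, O→OLL, O→OLL, L→9L, L→9L, 9→9O, O→OLL, 9→9O, L→9L; joined: 9O OLL OLL 9L 9L 9O OLL 9O 9L.

9OOLLOLL9L9L9OOLL9O9L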